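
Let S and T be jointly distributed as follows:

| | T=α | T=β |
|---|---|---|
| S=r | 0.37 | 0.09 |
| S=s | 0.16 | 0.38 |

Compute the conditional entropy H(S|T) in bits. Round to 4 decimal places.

0.7995 bits

Marginals: p(S) = (0.4600, 0.5400), p(T) = (0.5300, 0.4700).
H(S|T) = Σ p(T) · H(S|T=·).
  T=α: p=0.5300, H(S|T=α) = 0.8836
  T=β: p=0.4700, H(S|T=β) = 0.7046
Weighted sum = 0.7995 bits.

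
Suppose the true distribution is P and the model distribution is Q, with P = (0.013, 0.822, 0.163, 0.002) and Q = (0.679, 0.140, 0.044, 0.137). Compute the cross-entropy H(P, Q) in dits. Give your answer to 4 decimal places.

0.9269 dits

H(P,Q) = −Σ p·log₁₀ q.
  −0.013·log₁₀(0.679) = 0.00219
  −0.822·log₁₀(0.140) = 0.70188
  −0.163·log₁₀(0.044) = 0.22112
  −0.002·log₁₀(0.137) = 0.00173
H(P,Q) = 0.9269 dits.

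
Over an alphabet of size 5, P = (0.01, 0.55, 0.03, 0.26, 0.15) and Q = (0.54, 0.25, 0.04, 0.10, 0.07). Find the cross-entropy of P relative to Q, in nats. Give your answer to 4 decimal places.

H(P,Q) = −Σ p·ln q.
  −0.01·ln(0.54) = 0.00616
  −0.55·ln(0.25) = 0.76246
  −0.03·ln(0.04) = 0.09657
  −0.26·ln(0.10) = 0.59867
  −0.15·ln(0.07) = 0.39889
H(P,Q) = 1.8628 nats.

1.8628 nats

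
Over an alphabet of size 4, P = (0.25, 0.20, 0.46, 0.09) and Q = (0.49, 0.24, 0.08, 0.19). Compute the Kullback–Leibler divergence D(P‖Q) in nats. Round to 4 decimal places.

0.5327 nats

D(P‖Q) = Σ p·ln(p/q).
  0.25·ln(0.25/0.49) = -0.16824
  0.20·ln(0.20/0.24) = -0.03646
  0.46·ln(0.46/0.08) = 0.80463
  0.09·ln(0.09/0.19) = -0.06725
D(P‖Q) = 0.5327 nats.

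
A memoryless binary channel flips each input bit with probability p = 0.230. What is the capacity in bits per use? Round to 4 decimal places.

Binary symmetric channel: C = 1 − h₂(ε) where h₂ is the binary entropy function.
h₂(0.230) = −0.230·log₂0.230 − 0.770·log₂0.770 = 0.7780.
C = 1 − 0.7780 = 0.2220 bits per channel use.

0.2220 bits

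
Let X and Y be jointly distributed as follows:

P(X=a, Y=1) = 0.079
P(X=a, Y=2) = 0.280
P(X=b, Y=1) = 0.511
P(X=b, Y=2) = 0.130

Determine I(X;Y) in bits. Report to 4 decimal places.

Marginals: p(X) = (0.3590, 0.6410), p(Y) = (0.5900, 0.4100).
I(X;Y) = H(X) + H(Y) − H(X,Y).
H(X) = 0.9418, H(Y) = 0.9765, H(X,Y) = 1.6811.
I(X;Y) = 0.9418 + 0.9765 − 1.6811 = 0.2372 bits.

0.2372 bits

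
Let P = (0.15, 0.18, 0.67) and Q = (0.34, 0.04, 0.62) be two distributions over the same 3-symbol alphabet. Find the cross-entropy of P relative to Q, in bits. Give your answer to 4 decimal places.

H(P,Q) = −Σ p·log₂ q.
  −0.15·log₂(0.34) = 0.23346
  −0.18·log₂(0.04) = 0.83589
  −0.67·log₂(0.62) = 0.46207
H(P,Q) = 1.5314 bits.

1.5314 bits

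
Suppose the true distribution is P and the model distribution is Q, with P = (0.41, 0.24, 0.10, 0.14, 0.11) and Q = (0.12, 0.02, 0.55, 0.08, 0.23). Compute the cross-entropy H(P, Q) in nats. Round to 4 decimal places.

2.3832 nats

H(P,Q) = −Σ p·ln q.
  −0.41·ln(0.12) = 0.86931
  −0.24·ln(0.02) = 0.93889
  −0.10·ln(0.55) = 0.05978
  −0.14·ln(0.08) = 0.35360
  −0.11·ln(0.23) = 0.16166
H(P,Q) = 2.3832 nats.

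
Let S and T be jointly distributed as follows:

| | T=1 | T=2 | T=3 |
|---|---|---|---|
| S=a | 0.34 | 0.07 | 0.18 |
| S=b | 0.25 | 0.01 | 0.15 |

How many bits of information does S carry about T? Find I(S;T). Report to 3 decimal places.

Marginals: p(S) = (0.5900, 0.4100), p(T) = (0.5900, 0.0800, 0.3300).
I(S;T) = H(S) + H(T) − H(S,T).
H(S) = 0.9765, H(T) = 1.2684, H(S,T) = 2.2200.
I(S;T) = 0.9765 + 1.2684 − 2.2200 = 0.025 bits.

0.025 bits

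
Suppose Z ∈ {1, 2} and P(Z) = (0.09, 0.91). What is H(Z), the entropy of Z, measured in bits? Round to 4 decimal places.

H(Z) = −Σ p·log₂ p.
  −(0.09)·log₂(0.09) = 0.31265
  −(0.91)·log₂(0.91) = 0.12382
Sum: 0.31265 + 0.12382 = 0.4365 bits.

0.4365 bits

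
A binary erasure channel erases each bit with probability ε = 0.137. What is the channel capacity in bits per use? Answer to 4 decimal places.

Binary erasure channel: capacity C = 1 − ε.
C = 1 − 0.137 = 0.8630 bits per channel use.

0.8630 bits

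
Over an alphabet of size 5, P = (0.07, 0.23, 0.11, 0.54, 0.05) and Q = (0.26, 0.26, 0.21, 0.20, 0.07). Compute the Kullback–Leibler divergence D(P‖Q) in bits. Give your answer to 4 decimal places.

D(P‖Q) = Σ p·log₂(p/q).
  0.07·log₂(0.07/0.26) = -0.13252
  0.23·log₂(0.23/0.26) = -0.04068
  0.11·log₂(0.11/0.21) = -0.10262
  0.54·log₂(0.54/0.20) = 0.77380
  0.05·log₂(0.05/0.07) = -0.02427
D(P‖Q) = 0.4737 bits.

0.4737 bits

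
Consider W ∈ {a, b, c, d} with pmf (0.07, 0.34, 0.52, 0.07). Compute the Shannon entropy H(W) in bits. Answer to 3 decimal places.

H(W) = −Σ p·log₂ p.
  −(0.07)·log₂(0.07) = 0.2686
  −(0.34)·log₂(0.34) = 0.5292
  −(0.52)·log₂(0.52) = 0.4906
  −(0.07)·log₂(0.07) = 0.2686
Sum: 0.2686 + 0.5292 + 0.4906 + 0.2686 = 1.557 bits.

1.557 bits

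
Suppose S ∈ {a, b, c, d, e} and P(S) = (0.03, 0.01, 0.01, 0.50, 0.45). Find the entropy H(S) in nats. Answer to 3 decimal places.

H(S) = −Σ p·ln p.
  −(0.03)·ln(0.03) = 0.1052
  −(0.01)·ln(0.01) = 0.0461
  −(0.01)·ln(0.01) = 0.0461
  −(0.50)·ln(0.50) = 0.3466
  −(0.45)·ln(0.45) = 0.3593
Sum: 0.1052 + 0.0461 + 0.0461 + 0.3466 + 0.3593 = 0.903 nats.

0.903 nats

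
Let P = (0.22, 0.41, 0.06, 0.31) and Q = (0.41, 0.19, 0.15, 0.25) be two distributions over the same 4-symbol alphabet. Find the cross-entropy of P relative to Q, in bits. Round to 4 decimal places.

H(P,Q) = −Σ p·log₂ q.
  −0.22·log₂(0.41) = 0.28299
  −0.41·log₂(0.19) = 0.98233
  −0.06·log₂(0.15) = 0.16422
  −0.31·log₂(0.25) = 0.62000
H(P,Q) = 2.0495 bits.

2.0495 bits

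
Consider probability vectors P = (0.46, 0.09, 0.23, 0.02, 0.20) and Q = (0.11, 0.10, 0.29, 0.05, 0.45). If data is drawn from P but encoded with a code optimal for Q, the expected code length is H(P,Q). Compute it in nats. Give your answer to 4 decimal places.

H(P,Q) = −Σ p·ln q.
  −0.46·ln(0.11) = 1.01535
  −0.09·ln(0.10) = 0.20723
  −0.23·ln(0.29) = 0.28471
  −0.02·ln(0.05) = 0.05991
  −0.20·ln(0.45) = 0.15970
H(P,Q) = 1.7269 nats.

1.7269 nats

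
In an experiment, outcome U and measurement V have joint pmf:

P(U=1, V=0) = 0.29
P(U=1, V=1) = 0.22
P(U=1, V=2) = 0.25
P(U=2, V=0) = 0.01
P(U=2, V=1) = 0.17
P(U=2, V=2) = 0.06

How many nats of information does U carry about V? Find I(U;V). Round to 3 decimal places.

Marginals: p(U) = (0.7600, 0.2400), p(V) = (0.3000, 0.3900, 0.3100).
I(U;V) = H(U) + H(V) − H(U,V).
H(U) = 0.5511, H(V) = 1.0915, H(U,V) = 1.5548.
I(U;V) = 0.5511 + 1.0915 − 1.5548 = 0.088 nats.

0.088 nats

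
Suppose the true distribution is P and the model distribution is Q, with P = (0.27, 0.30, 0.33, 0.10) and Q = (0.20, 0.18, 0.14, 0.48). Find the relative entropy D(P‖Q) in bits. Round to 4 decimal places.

0.5199 bits

D(P‖Q) = Σ p·log₂(p/q).
  0.27·log₂(0.27/0.20) = 0.11690
  0.30·log₂(0.30/0.18) = 0.22109
  0.33·log₂(0.33/0.14) = 0.40822
  0.10·log₂(0.10/0.48) = -0.22630
D(P‖Q) = 0.5199 bits.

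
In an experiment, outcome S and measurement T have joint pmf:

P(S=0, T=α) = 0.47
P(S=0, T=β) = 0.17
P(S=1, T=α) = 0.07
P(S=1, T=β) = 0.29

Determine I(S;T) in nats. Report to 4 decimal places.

0.1421 nats

Marginals: p(S) = (0.6400, 0.3600), p(T) = (0.5400, 0.4600).
I(S;T) = Σ p(x,y)·ln[p(x,y)/(p(x)p(y))].
  (0,α): 0.47·ln(1.3600) = 0.14450
  (0,β): 0.17·ln(0.5774) = -0.09335
  (1,α): 0.07·ln(0.3601) = -0.07150
  (1,β): 0.29·ln(1.7512) = 0.16249
Sum = 0.1421 nats.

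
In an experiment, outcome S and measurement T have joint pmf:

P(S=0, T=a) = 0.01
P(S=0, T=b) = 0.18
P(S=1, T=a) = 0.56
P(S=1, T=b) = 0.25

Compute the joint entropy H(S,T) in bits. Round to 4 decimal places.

H(S,T) = −Σ p(x,y)·log₂ p(x,y) over all 4 cells.
  cell (0,a): −0.01·log₂0.01 = 0.06644
  cell (0,b): −0.18·log₂0.18 = 0.44531
  cell (1,a): −0.56·log₂0.56 = 0.46844
  cell (1,b): −0.25·log₂0.25 = 0.50000
Sum = 1.4802 bits.

1.4802 bits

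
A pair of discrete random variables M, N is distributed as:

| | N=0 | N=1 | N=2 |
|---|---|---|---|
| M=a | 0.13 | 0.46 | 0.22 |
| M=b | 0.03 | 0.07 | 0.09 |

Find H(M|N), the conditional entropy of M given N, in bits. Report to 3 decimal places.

0.679 bits

Chain rule: H(M|N) = H(M,N) − H(N).
Marginals: p(M) = (0.8100, 0.1900), p(N) = (0.1600, 0.5300, 0.3100).
H(M,N) = 2.1115 bits; H(N) = 1.4323 bits.
H(M|N) = 2.1115 − 1.4323 = 0.679 bits.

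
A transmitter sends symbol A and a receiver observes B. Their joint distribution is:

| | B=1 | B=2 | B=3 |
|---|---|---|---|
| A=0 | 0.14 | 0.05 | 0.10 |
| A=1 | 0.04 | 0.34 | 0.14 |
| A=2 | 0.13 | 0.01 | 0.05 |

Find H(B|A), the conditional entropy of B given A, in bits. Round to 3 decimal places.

1.259 bits

Marginals: p(A) = (0.2900, 0.5200, 0.1900), p(B) = (0.3100, 0.4000, 0.2900).
H(B|A) = Σ p(A) · H(B|A=·).
  A=0: p=0.2900, H(B|A=0) = 1.4741
  A=1: p=0.5200, H(B|A=1) = 1.1951
  A=2: p=0.1900, H(B|A=2) = 1.1050
Weighted sum = 1.259 bits.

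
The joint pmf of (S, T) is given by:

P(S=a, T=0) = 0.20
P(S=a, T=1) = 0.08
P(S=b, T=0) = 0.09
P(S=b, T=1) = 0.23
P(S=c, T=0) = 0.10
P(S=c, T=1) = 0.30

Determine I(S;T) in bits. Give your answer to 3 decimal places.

0.124 bits

Marginals: p(S) = (0.2800, 0.3200, 0.4000), p(T) = (0.3900, 0.6100).
I(S;T) = Σ p(x,y)·log₂[p(x,y)/(p(x)p(y))].
  (a,0): 0.20·log₂(1.8315) = 0.1746
  (a,1): 0.08·log₂(0.4684) = -0.0875
  (b,0): 0.09·log₂(0.7212) = -0.0424
  (b,1): 0.23·log₂(1.1783) = 0.0544
  (c,0): 0.10·log₂(0.6410) = -0.0642
  (c,1): 0.30·log₂(1.2295) = 0.0894
Sum = 0.124 bits.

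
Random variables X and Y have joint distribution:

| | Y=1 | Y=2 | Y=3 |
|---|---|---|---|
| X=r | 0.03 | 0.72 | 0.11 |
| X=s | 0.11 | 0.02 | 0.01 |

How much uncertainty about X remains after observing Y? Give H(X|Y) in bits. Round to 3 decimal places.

Chain rule: H(X|Y) = H(X,Y) − H(Y).
Marginals: p(X) = (0.8600, 0.1400), p(Y) = (0.1400, 0.7400, 0.1200).
H(X,Y) = 1.3729 bits; H(Y) = 1.0856 bits.
H(X|Y) = 1.3729 − 1.0856 = 0.287 bits.

0.287 bits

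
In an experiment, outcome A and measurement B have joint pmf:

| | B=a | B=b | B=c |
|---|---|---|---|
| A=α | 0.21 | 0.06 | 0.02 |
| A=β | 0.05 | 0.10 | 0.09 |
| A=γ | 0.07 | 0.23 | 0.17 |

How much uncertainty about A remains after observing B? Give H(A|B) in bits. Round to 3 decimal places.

Chain rule: H(A|B) = H(A,B) − H(B).
Marginals: p(A) = (0.2900, 0.2400, 0.4700), p(B) = (0.3300, 0.3900, 0.2800).
H(A,B) = 2.8810 bits; H(B) = 1.5718 bits.
H(A|B) = 2.8810 − 1.5718 = 1.309 bits.

1.309 bits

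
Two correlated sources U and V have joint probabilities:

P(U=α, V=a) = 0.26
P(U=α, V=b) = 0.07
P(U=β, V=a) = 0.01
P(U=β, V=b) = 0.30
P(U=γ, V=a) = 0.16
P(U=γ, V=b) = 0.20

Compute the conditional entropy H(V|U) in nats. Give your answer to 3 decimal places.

Marginals: p(U) = (0.3300, 0.3100, 0.3600), p(V) = (0.4300, 0.5700).
H(V|U) = Σ p(U) · H(V|U=·).
  U=α: p=0.3300, H(V|U=α) = 0.5168
  U=β: p=0.3100, H(V|U=β) = 0.1425
  U=γ: p=0.3600, H(V|U=γ) = 0.6870
Weighted sum = 0.462 nats.

0.462 nats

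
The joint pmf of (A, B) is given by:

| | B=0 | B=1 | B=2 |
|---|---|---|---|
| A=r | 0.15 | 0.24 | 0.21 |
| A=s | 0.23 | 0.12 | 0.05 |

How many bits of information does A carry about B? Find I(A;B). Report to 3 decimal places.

0.089 bits

Marginals: p(A) = (0.6000, 0.4000), p(B) = (0.3800, 0.3600, 0.2600).
I(A;B) = Σ p(x,y)·log₂[p(x,y)/(p(x)p(y))].
  (r,0): 0.15·log₂(0.6579) = -0.0906
  (r,1): 0.24·log₂(1.1111) = 0.0365
  (r,2): 0.21·log₂(1.3462) = 0.0901
  (s,0): 0.23·log₂(1.5132) = 0.1374
  (s,1): 0.12·log₂(0.8333) = -0.0316
  (s,2): 0.05·log₂(0.4808) = -0.0528
Sum = 0.089 bits.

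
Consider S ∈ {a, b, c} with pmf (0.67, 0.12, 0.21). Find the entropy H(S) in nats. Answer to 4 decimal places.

0.8505 nats

H(S) = −Σ p·ln p.
  −(0.67)·ln(0.67) = 0.26832
  −(0.12)·ln(0.12) = 0.25443
  −(0.21)·ln(0.21) = 0.32774
Sum: 0.26832 + 0.25443 + 0.32774 = 0.8505 nats.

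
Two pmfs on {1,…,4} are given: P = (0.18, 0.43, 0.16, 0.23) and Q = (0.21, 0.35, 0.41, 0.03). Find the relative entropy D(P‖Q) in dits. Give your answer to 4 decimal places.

0.1645 dits

D(P‖Q) = Σ p·log₁₀(p/q).
  0.18·log₁₀(0.18/0.21) = -0.01205
  0.43·log₁₀(0.43/0.35) = 0.03844
  0.16·log₁₀(0.16/0.41) = -0.06539
  0.23·log₁₀(0.23/0.03) = 0.20346
D(P‖Q) = 0.1645 dits.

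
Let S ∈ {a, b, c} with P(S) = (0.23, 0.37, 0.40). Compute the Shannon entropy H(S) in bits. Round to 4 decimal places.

H(S) = −Σ p·log₂ p.
  −(0.23)·log₂(0.23) = 0.48767
  −(0.37)·log₂(0.37) = 0.53073
  −(0.40)·log₂(0.40) = 0.52877
Sum: 0.48767 + 0.53073 + 0.52877 = 1.5472 bits.

1.5472 bits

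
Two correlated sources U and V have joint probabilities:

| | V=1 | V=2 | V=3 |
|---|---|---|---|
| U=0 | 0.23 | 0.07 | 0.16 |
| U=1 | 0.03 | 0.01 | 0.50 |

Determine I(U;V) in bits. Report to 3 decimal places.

0.290 bits

Marginals: p(U) = (0.4600, 0.5400), p(V) = (0.2600, 0.0800, 0.6600).
I(U;V) = H(U) + H(V) − H(U,V).
H(U) = 0.9954, H(V) = 1.1924, H(U,V) = 1.8974.
I(U;V) = 0.9954 + 1.1924 − 1.8974 = 0.290 bits.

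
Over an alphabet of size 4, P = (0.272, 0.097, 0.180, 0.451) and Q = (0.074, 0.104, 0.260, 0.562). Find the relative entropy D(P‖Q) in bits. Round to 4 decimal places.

0.2624 bits

D(P‖Q) = Σ p·log₂(p/q).
  0.272·log₂(0.272/0.074) = 0.51082
  0.097·log₂(0.097/0.104) = -0.00975
  0.180·log₂(0.180/0.260) = -0.09549
  0.451·log₂(0.451/0.562) = -0.14317
D(P‖Q) = 0.2624 bits.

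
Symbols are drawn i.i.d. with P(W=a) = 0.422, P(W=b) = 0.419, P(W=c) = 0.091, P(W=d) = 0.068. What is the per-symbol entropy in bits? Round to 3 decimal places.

1.629 bits

H(W) = −Σ p·log₂ p.
  −(0.422)·log₂(0.422) = 0.5253
  −(0.419)·log₂(0.419) = 0.5258
  −(0.091)·log₂(0.091) = 0.3147
  −(0.068)·log₂(0.068) = 0.2637
Sum: 0.5253 + 0.5258 + 0.3147 + 0.2637 = 1.629 bits.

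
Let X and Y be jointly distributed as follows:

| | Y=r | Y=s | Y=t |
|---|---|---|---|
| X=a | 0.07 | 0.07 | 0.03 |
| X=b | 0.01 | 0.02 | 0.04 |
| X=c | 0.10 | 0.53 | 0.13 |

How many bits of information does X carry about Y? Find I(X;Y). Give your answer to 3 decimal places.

Marginals: p(X) = (0.1700, 0.0700, 0.7600), p(Y) = (0.1800, 0.6200, 0.2000).
I(X;Y) = H(X) + H(Y) − H(X,Y).
H(X) = 1.0040, H(Y) = 1.3373, H(X,Y) = 2.2542.
I(X;Y) = 1.0040 + 1.3373 − 2.2542 = 0.087 bits.

0.087 bits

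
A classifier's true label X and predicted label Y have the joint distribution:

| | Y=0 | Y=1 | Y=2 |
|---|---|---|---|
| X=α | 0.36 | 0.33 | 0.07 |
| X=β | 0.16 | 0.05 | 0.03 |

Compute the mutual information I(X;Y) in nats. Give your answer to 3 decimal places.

0.021 nats

Marginals: p(X) = (0.7600, 0.2400), p(Y) = (0.5200, 0.3800, 0.1000).
I(X;Y) = H(X) + H(Y) − H(X,Y).
H(X) = 0.5511, H(Y) = 0.9380, H(X,Y) = 1.4680.
I(X;Y) = 0.5511 + 0.9380 − 1.4680 = 0.021 nats.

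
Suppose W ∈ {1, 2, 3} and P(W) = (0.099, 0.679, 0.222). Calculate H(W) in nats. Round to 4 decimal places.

0.8259 nats

H(W) = −Σ p·ln p.
  −(0.099)·ln(0.099) = 0.22895
  −(0.679)·ln(0.679) = 0.26286
  −(0.222)·ln(0.222) = 0.33413
Sum: 0.22895 + 0.26286 + 0.33413 = 0.8259 nats.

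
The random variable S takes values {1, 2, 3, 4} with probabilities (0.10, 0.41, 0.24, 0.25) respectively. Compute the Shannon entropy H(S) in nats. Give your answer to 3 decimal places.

1.285 nats

H(S) = −Σ p·ln p.
  −(0.10)·ln(0.10) = 0.2303
  −(0.41)·ln(0.41) = 0.3656
  −(0.24)·ln(0.24) = 0.3425
  −(0.25)·ln(0.25) = 0.3466
Sum: 0.2303 + 0.3656 + 0.3425 + 0.3466 = 1.285 nats.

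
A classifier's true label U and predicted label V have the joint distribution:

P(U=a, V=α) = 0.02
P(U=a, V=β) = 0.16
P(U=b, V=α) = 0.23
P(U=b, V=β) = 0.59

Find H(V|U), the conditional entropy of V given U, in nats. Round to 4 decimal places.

0.5494 nats

Chain rule: H(V|U) = H(U,V) − H(U).
Marginals: p(U) = (0.1800, 0.8200), p(V) = (0.2500, 0.7500).
H(U,V) = 1.0208 nats; H(U) = 0.4714 nats.
H(V|U) = 1.0208 − 0.4714 = 0.5494 nats.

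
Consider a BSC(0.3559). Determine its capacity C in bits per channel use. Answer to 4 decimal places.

Binary symmetric channel: C = 1 − h₂(ε) where h₂ is the binary entropy function.
h₂(0.3559) = −0.3559·log₂0.3559 − 0.6441·log₂0.6441 = 0.9392.
C = 1 − 0.9392 = 0.0608 bits per channel use.

0.0608 bits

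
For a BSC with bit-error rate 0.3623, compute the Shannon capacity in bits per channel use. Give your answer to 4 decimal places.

0.0554 bits

Binary symmetric channel: C = 1 − h₂(ε) where h₂ is the binary entropy function.
h₂(0.3623) = −0.3623·log₂0.3623 − 0.6377·log₂0.6377 = 0.9446.
C = 1 − 0.9446 = 0.0554 bits per channel use.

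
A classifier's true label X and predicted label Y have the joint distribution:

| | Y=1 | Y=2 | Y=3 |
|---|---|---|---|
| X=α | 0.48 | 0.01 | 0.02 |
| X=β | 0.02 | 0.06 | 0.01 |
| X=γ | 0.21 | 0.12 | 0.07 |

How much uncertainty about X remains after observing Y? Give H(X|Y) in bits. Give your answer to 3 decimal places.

Chain rule: H(X|Y) = H(X,Y) − H(Y).
Marginals: p(X) = (0.5100, 0.0900, 0.4000), p(Y) = (0.7100, 0.1900, 0.1000).
H(X,Y) = 2.2189 bits; H(Y) = 1.1382 bits.
H(X|Y) = 2.2189 − 1.1382 = 1.081 bits.

1.081 bits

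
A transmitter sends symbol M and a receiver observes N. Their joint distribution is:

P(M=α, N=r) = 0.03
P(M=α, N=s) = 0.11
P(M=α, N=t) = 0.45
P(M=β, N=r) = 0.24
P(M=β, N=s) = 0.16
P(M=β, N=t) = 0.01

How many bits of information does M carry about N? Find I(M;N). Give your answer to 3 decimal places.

Marginals: p(M) = (0.5900, 0.4100), p(N) = (0.2700, 0.2700, 0.4600).
I(M;N) = Σ p(x,y)·log₂[p(x,y)/(p(x)p(y))].
  (α,r): 0.03·log₂(0.1883) = -0.0723
  (α,s): 0.11·log₂(0.6905) = -0.0588
  (α,t): 0.45·log₂(1.6581) = 0.3283
  (β,r): 0.24·log₂(2.1680) = 0.2679
  (β,s): 0.16·log₂(1.4453) = 0.0850
  (β,t): 0.01·log₂(0.0530) = -0.0424
Sum = 0.508 bits.

0.508 bits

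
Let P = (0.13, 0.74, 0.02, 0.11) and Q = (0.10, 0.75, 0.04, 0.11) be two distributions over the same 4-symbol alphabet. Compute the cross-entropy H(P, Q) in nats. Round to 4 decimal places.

0.8194 nats

H(P,Q) = −Σ p·ln q.
  −0.13·ln(0.10) = 0.29934
  −0.74·ln(0.75) = 0.21288
  −0.02·ln(0.04) = 0.06438
  −0.11·ln(0.11) = 0.24280
H(P,Q) = 0.8194 nats.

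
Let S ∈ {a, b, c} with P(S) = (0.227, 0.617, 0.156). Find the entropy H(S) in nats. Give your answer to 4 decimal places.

H(S) = −Σ p·ln p.
  −(0.227)·ln(0.227) = 0.33660
  −(0.617)·ln(0.617) = 0.29794
  −(0.156)·ln(0.156) = 0.28983
Sum: 0.33660 + 0.29794 + 0.28983 = 0.9244 nats.

0.9244 nats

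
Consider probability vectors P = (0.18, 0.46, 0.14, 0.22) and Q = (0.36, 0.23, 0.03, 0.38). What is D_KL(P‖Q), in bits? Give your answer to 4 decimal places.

D(P‖Q) = Σ p·log₂(p/q).
  0.18·log₂(0.18/0.36) = -0.18000
  0.46·log₂(0.46/0.23) = 0.46000
  0.14·log₂(0.14/0.03) = 0.31113
  0.22·log₂(0.22/0.38) = -0.17347
D(P‖Q) = 0.4177 bits.

0.4177 bits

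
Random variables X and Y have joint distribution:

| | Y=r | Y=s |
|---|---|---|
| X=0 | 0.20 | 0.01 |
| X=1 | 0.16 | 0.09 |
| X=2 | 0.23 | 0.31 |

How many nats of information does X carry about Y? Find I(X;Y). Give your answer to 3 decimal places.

Marginals: p(X) = (0.2100, 0.2500, 0.5400), p(Y) = (0.5900, 0.4100).
I(X;Y) = Σ p(x,y)·ln[p(x,y)/(p(x)p(y))].
  (0,r): 0.20·ln(1.6142) = 0.0958
  (0,s): 0.01·ln(0.1161) = -0.0215
  (1,r): 0.16·ln(1.0847) = 0.0130
  (1,s): 0.09·ln(0.8780) = -0.0117
  (2,r): 0.23·ln(0.7219) = -0.0749
  (2,s): 0.31·ln(1.4002) = 0.1043
Sum = 0.105 nats.

0.105 nats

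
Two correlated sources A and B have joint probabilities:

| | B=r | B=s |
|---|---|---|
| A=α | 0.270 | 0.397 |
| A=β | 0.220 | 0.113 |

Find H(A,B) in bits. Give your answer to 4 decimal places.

H(A,B) = −Σ p(x,y)·log₂ p(x,y) over all 4 cells.
  cell (α,r): −0.270·log₂0.270 = 0.51002
  cell (α,s): −0.397·log₂0.397 = 0.52912
  cell (β,r): −0.220·log₂0.220 = 0.48057
  cell (β,s): −0.113·log₂0.113 = 0.35545
Sum = 1.8752 bits.

1.8752 bits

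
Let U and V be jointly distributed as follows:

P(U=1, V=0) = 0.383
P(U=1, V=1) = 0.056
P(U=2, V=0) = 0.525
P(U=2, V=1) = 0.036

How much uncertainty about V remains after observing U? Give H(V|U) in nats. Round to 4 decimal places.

0.3013 nats

Marginals: p(U) = (0.4390, 0.5610), p(V) = (0.9080, 0.0920).
H(V|U) = Σ p(U) · H(V|U=·).
  U=1: p=0.4390, H(V|U=1) = 0.3817
  U=2: p=0.5610, H(V|U=2) = 0.2383
Weighted sum = 0.3013 nats.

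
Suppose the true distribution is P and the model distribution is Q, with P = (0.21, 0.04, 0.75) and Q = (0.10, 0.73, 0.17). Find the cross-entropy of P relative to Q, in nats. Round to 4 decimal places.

H(P,Q) = −Σ p·ln q.
  −0.21·ln(0.10) = 0.48354
  −0.04·ln(0.73) = 0.01259
  −0.75·ln(0.17) = 1.32897
H(P,Q) = 1.8251 nats.

1.8251 nats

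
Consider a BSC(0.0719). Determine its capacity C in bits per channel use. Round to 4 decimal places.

0.6270 bits

Binary symmetric channel: C = 1 − h₂(ε) where h₂ is the binary entropy function.
h₂(0.0719) = −0.0719·log₂0.0719 − 0.9281·log₂0.9281 = 0.3730.
C = 1 − 0.3730 = 0.6270 bits per channel use.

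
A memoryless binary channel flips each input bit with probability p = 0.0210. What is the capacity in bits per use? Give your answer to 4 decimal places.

0.8530 bits

Binary symmetric channel: C = 1 − h₂(ε) where h₂ is the binary entropy function.
h₂(0.0210) = −0.0210·log₂0.0210 − 0.9790·log₂0.9790 = 0.1470.
C = 1 − 0.1470 = 0.8530 bits per channel use.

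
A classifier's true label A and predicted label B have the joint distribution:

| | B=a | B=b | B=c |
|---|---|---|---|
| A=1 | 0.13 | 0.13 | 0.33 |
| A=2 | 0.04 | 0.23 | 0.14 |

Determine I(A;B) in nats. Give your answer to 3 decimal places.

Marginals: p(A) = (0.5900, 0.4100), p(B) = (0.1700, 0.3600, 0.4700).
I(A;B) = Σ p(x,y)·ln[p(x,y)/(p(x)p(y))].
  (1,a): 0.13·ln(1.2961) = 0.0337
  (1,b): 0.13·ln(0.6121) = -0.0638
  (1,c): 0.33·ln(1.1900) = 0.0574
  (2,a): 0.04·ln(0.5739) = -0.0222
  (2,b): 0.23·ln(1.5583) = 0.1020
  (2,c): 0.14·ln(0.7265) = -0.0447
Sum = 0.062 nats.

0.062 nats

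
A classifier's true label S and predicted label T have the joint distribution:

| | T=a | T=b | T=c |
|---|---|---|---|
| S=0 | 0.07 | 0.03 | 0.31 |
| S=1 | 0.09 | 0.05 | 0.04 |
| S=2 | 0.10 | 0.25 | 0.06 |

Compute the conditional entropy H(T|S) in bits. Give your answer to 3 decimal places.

Marginals: p(S) = (0.4100, 0.1800, 0.4100), p(T) = (0.2600, 0.3300, 0.4100).
H(T|S) = Σ p(S) · H(T|S=·).
  S=0: p=0.4100, H(T|S=0) = 1.0164
  S=1: p=0.1800, H(T|S=1) = 1.4955
  S=2: p=0.4100, H(T|S=2) = 1.3374
Weighted sum = 1.234 bits.

1.234 bits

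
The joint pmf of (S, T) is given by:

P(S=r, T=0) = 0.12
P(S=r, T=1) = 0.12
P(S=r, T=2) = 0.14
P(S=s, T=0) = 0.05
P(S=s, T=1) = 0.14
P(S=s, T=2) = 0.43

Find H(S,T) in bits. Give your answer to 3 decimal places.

H(S,T) = −Σ p(x,y)·log₂ p(x,y) over all 6 cells.
  cell (r,0): −0.12·log₂0.12 = 0.3671
  cell (r,1): −0.12·log₂0.12 = 0.3671
  cell (r,2): −0.14·log₂0.14 = 0.3971
  cell (s,0): −0.05·log₂0.05 = 0.2161
  cell (s,1): −0.14·log₂0.14 = 0.3971
  cell (s,2): −0.43·log₂0.43 = 0.5236
Sum = 2.268 bits.

2.268 bits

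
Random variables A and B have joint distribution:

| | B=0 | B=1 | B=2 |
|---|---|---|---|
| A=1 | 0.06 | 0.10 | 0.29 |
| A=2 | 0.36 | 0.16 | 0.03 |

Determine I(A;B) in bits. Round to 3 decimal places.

0.351 bits

Marginals: p(A) = (0.4500, 0.5500), p(B) = (0.4200, 0.2600, 0.3200).
I(A;B) = Σ p(x,y)·log₂[p(x,y)/(p(x)p(y))].
  (1,0): 0.06·log₂(0.3175) = -0.0993
  (1,1): 0.10·log₂(0.8547) = -0.0227
  (1,2): 0.29·log₂(2.0139) = 0.2929
  (2,0): 0.36·log₂(1.5584) = 0.2304
  (2,1): 0.16·log₂(1.1189) = 0.0259
  (2,2): 0.03·log₂(0.1705) = -0.0766
Sum = 0.351 bits.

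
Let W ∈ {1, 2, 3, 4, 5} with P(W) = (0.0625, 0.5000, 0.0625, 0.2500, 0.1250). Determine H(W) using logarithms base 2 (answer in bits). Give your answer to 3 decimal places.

H(W) = −Σ p·log₂ p.
  −(0.0625)·log₂(0.0625) = 0.2500
  −(0.5000)·log₂(0.5000) = 0.5000
  −(0.0625)·log₂(0.0625) = 0.2500
  −(0.2500)·log₂(0.2500) = 0.5000
  −(0.1250)·log₂(0.1250) = 0.3750
Sum: 0.2500 + 0.5000 + 0.2500 + 0.5000 + 0.3750 = 1.875 bits.

1.875 bits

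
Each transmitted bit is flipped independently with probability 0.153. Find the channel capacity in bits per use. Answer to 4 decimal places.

Binary symmetric channel: C = 1 − h₂(ε) where h₂ is the binary entropy function.
h₂(0.153) = −0.153·log₂0.153 − 0.847·log₂0.847 = 0.6173.
C = 1 − 0.6173 = 0.3827 bits per channel use.

0.3827 bits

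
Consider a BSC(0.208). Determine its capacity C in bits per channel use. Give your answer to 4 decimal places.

Binary symmetric channel: C = 1 − h₂(ε) where h₂ is the binary entropy function.
h₂(0.208) = −0.208·log₂0.208 − 0.792·log₂0.792 = 0.7376.
C = 1 − 0.7376 = 0.2624 bits per channel use.

0.2624 bits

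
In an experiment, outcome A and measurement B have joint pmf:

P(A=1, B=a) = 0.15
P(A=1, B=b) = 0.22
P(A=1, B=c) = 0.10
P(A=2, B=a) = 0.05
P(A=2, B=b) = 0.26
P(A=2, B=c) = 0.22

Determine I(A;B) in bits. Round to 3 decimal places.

Marginals: p(A) = (0.4700, 0.5300), p(B) = (0.2000, 0.4800, 0.3200).
I(A;B) = H(A) + H(B) − H(A,B).
H(A) = 0.9974, H(B) = 1.4987, H(A,B) = 2.4253.
I(A;B) = 0.9974 + 1.4987 − 2.4253 = 0.071 bits.

0.071 bits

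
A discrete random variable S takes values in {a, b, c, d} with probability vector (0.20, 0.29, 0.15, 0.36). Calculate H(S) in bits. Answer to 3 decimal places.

1.923 bits

H(S) = −Σ p·log₂ p.
  −(0.20)·log₂(0.20) = 0.4644
  −(0.29)·log₂(0.29) = 0.5179
  −(0.15)·log₂(0.15) = 0.4105
  −(0.36)·log₂(0.36) = 0.5306
Sum: 0.4644 + 0.5179 + 0.4105 + 0.5306 = 1.923 bits.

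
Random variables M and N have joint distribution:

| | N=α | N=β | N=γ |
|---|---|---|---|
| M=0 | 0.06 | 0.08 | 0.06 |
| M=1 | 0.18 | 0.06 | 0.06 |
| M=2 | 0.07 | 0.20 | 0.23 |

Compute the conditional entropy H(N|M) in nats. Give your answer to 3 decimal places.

Marginals: p(M) = (0.2000, 0.3000, 0.5000), p(N) = (0.3100, 0.3400, 0.3500).
H(N|M) = Σ p(M) · H(N|M=·).
  M=0: p=0.2000, H(N|M=0) = 1.0889
  M=1: p=0.3000, H(N|M=1) = 0.9503
  M=2: p=0.5000, H(N|M=2) = 0.9990
Weighted sum = 1.002 nats.

1.002 nats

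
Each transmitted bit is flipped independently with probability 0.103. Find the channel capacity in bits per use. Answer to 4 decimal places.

0.5216 bits

Binary symmetric channel: C = 1 − h₂(ε) where h₂ is the binary entropy function.
h₂(0.103) = −0.103·log₂0.103 − 0.897·log₂0.897 = 0.4784.
C = 1 − 0.4784 = 0.5216 bits per channel use.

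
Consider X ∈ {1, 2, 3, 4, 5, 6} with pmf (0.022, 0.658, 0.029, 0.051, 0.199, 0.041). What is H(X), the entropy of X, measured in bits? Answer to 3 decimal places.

1.538 bits

H(X) = −Σ p·log₂ p.
  −(0.022)·log₂(0.022) = 0.1211
  −(0.658)·log₂(0.658) = 0.3973
  −(0.029)·log₂(0.029) = 0.1481
  −(0.051)·log₂(0.051) = 0.2190
  −(0.199)·log₂(0.199) = 0.4635
  −(0.041)·log₂(0.041) = 0.1889
Sum: 0.1211 + 0.3973 + 0.1481 + 0.2190 + 0.4635 + 0.1889 = 1.538 bits.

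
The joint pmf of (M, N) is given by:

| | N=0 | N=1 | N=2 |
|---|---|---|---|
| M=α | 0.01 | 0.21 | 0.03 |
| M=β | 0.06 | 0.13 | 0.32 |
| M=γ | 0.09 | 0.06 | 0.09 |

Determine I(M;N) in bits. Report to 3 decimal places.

Marginals: p(M) = (0.2500, 0.5100, 0.2400), p(N) = (0.1600, 0.4000, 0.4400).
I(M;N) = Σ p(x,y)·log₂[p(x,y)/(p(x)p(y))].
  (α,0): 0.01·log₂(0.2500) = -0.0200
  (α,1): 0.21·log₂(2.1000) = 0.2248
  (α,2): 0.03·log₂(0.2727) = -0.0562
  (β,0): 0.06·log₂(0.7353) = -0.0266
  (β,1): 0.13·log₂(0.6373) = -0.0845
  (β,2): 0.32·log₂(1.4260) = 0.1638
  (γ,0): 0.09·log₂(2.3438) = 0.1106
  (γ,1): 0.06·log₂(0.6250) = -0.0407
  (γ,2): 0.09·log₂(0.8523) = -0.0208
Sum = 0.250 bits.

0.250 bits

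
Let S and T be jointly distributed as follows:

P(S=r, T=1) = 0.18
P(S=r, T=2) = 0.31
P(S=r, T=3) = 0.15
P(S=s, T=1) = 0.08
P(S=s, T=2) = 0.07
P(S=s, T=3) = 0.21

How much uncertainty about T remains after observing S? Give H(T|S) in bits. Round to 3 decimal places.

Marginals: p(S) = (0.6400, 0.3600), p(T) = (0.2600, 0.3800, 0.3600).
H(T|S) = Σ p(S) · H(T|S=·).
  S=r: p=0.6400, H(T|S=r) = 1.5118
  S=s: p=0.3600, H(T|S=s) = 1.3952
Weighted sum = 1.470 bits.

1.470 bits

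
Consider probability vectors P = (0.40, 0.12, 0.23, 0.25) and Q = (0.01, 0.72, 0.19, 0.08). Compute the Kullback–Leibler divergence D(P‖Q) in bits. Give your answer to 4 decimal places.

D(P‖Q) = Σ p·log₂(p/q).
  0.40·log₂(0.40/0.01) = 2.12877
  0.12·log₂(0.12/0.72) = -0.31020
  0.23·log₂(0.23/0.19) = 0.06340
  0.25·log₂(0.25/0.08) = 0.41096
D(P‖Q) = 2.2929 bits.

2.2929 bits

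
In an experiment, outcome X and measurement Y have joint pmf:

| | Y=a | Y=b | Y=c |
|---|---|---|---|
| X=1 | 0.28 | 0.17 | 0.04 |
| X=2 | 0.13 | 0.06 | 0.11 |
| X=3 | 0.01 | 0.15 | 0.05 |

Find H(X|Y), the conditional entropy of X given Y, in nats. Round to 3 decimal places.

0.890 nats

Marginals: p(X) = (0.4900, 0.3000, 0.2100), p(Y) = (0.4200, 0.3800, 0.2000).
H(X|Y) = Σ p(Y) · H(X|Y=·).
  Y=a: p=0.4200, H(X|Y=a) = 0.7223
  Y=b: p=0.3800, H(X|Y=b) = 1.0182
  Y=c: p=0.2000, H(X|Y=c) = 0.9973
Weighted sum = 0.890 nats.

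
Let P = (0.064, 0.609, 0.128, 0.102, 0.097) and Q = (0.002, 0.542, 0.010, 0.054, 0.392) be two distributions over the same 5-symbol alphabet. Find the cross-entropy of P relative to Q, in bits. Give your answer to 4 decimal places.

2.5229 bits

H(P,Q) = −Σ p·log₂ q.
  −0.064·log₂(0.002) = 0.57381
  −0.609·log₂(0.542) = 0.53813
  −0.128·log₂(0.010) = 0.85041
  −0.102·log₂(0.054) = 0.42951
  −0.097·log₂(0.392) = 0.13105
H(P,Q) = 2.5229 bits.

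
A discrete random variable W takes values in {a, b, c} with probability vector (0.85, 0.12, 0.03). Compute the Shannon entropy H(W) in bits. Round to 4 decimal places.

H(W) = −Σ p·log₂ p.
  −(0.85)·log₂(0.85) = 0.19930
  −(0.12)·log₂(0.12) = 0.36707
  −(0.03)·log₂(0.03) = 0.15177
Sum: 0.19930 + 0.36707 + 0.15177 = 0.7181 bits.

0.7181 bits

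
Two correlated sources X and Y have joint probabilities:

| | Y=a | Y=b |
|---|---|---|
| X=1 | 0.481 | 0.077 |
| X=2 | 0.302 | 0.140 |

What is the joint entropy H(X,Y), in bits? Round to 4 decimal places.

H(X,Y) = −Σ p(x,y)·log₂ p(x,y) over all 4 cells.
  cell (1,a): −0.481·log₂0.481 = 0.50788
  cell (1,b): −0.077·log₂0.077 = 0.28482
  cell (2,a): −0.302·log₂0.302 = 0.52167
  cell (2,b): −0.140·log₂0.140 = 0.39711
Sum = 1.7115 bits.

1.7115 bits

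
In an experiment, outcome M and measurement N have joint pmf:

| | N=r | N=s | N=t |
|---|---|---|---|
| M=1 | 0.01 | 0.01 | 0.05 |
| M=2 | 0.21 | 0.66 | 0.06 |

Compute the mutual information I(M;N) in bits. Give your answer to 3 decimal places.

Marginals: p(M) = (0.0700, 0.9300), p(N) = (0.2200, 0.6700, 0.1100).
I(M;N) = Σ p(x,y)·log₂[p(x,y)/(p(x)p(y))].
  (1,r): 0.01·log₂(0.6494) = -0.0062
  (1,s): 0.01·log₂(0.2132) = -0.0223
  (1,t): 0.05·log₂(6.4935) = 0.1349
  (2,r): 0.21·log₂(1.0264) = 0.0079
  (2,s): 0.66·log₂(1.0592) = 0.0548
  (2,t): 0.06·log₂(0.5865) = -0.0462
Sum = 0.123 bits.

0.123 bits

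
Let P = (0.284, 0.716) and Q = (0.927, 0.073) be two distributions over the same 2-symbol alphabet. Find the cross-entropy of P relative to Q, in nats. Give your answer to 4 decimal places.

H(P,Q) = −Σ p·ln q.
  −0.284·ln(0.927) = 0.02153
  −0.716·ln(0.073) = 1.87398
H(P,Q) = 1.8955 nats.

1.8955 nats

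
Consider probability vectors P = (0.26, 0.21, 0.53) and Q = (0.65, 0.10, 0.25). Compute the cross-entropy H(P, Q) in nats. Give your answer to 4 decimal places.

H(P,Q) = −Σ p·ln q.
  −0.26·ln(0.65) = 0.11200
  −0.21·ln(0.10) = 0.48354
  −0.53·ln(0.25) = 0.73474
H(P,Q) = 1.3303 nats.

1.3303 nats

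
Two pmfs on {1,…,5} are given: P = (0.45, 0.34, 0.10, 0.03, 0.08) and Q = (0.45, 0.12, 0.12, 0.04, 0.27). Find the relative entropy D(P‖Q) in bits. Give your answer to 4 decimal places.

0.3317 bits

D(P‖Q) = Σ p·log₂(p/q).
  0.45·log₂(0.45/0.45) = 0.00000
  0.34·log₂(0.34/0.12) = 0.51085
  0.10·log₂(0.10/0.12) = -0.02630
  0.03·log₂(0.03/0.04) = -0.01245
  0.08·log₂(0.08/0.27) = -0.14039
D(P‖Q) = 0.3317 bits.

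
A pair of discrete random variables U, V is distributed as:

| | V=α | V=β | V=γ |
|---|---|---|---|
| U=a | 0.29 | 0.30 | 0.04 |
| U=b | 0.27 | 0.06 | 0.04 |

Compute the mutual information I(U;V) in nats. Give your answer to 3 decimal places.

0.053 nats

Marginals: p(U) = (0.6300, 0.3700), p(V) = (0.5600, 0.3600, 0.0800).
I(U;V) = Σ p(x,y)·ln[p(x,y)/(p(x)p(y))].
  (a,α): 0.29·ln(0.8220) = -0.0568
  (a,β): 0.30·ln(1.3228) = 0.0839
  (a,γ): 0.04·ln(0.7937) = -0.0092
  (b,α): 0.27·ln(1.3031) = 0.0715
  (b,β): 0.06·ln(0.4505) = -0.0479
  (b,γ): 0.04·ln(1.3514) = 0.0120
Sum = 0.053 nats.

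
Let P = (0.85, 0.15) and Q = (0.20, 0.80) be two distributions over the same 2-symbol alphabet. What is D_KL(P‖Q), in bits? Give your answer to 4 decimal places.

1.4121 bits

D(P‖Q) = Σ p·log₂(p/q).
  0.85·log₂(0.85/0.20) = 1.77434
  0.15·log₂(0.15/0.80) = -0.36226
D(P‖Q) = 1.4121 bits.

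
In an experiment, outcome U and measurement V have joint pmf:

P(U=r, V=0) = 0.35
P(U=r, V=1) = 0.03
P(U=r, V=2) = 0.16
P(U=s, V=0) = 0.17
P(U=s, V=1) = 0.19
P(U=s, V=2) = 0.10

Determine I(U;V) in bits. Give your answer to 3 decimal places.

0.145 bits

Marginals: p(U) = (0.5400, 0.4600), p(V) = (0.5200, 0.2200, 0.2600).
I(U;V) = Σ p(x,y)·log₂[p(x,y)/(p(x)p(y))].
  (r,0): 0.35·log₂(1.2464) = 0.1112
  (r,1): 0.03·log₂(0.2525) = -0.0596
  (r,2): 0.16·log₂(1.1396) = 0.0302
  (s,0): 0.17·log₂(0.7107) = -0.0838
  (s,1): 0.19·log₂(1.8775) = 0.1727
  (s,2): 0.10·log₂(0.8361) = -0.0258
Sum = 0.145 bits.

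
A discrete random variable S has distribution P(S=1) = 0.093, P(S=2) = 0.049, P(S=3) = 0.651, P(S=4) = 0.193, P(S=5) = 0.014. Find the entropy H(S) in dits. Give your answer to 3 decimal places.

H(S) = −Σ p·log₁₀ p.
  −(0.093)·log₁₀(0.093) = 0.0959
  −(0.049)·log₁₀(0.049) = 0.0642
  −(0.651)·log₁₀(0.651) = 0.1214
  −(0.193)·log₁₀(0.193) = 0.1379
  −(0.014)·log₁₀(0.014) = 0.0260
Sum: 0.0959 + 0.0642 + 0.1214 + 0.1379 + 0.0260 = 0.445 dits.

0.445 dits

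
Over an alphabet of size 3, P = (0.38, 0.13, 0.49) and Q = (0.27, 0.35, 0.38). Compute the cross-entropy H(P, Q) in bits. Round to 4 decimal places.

H(P,Q) = −Σ p·log₂ q.
  −0.38·log₂(0.27) = 0.71781
  −0.13·log₂(0.35) = 0.19689
  −0.49·log₂(0.38) = 0.68401
H(P,Q) = 1.5987 bits.

1.5987 bits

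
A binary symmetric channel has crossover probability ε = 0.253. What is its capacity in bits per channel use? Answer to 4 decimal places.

Binary symmetric channel: C = 1 − h₂(ε) where h₂ is the binary entropy function.
h₂(0.253) = −0.253·log₂0.253 − 0.747·log₂0.747 = 0.8160.
C = 1 − 0.8160 = 0.1840 bits per channel use.

0.1840 bits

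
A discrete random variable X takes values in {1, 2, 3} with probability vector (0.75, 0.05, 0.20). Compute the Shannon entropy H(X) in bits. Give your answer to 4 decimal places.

H(X) = −Σ p·log₂ p.
  −(0.75)·log₂(0.75) = 0.31128
  −(0.05)·log₂(0.05) = 0.21610
  −(0.20)·log₂(0.20) = 0.46439
Sum: 0.31128 + 0.21610 + 0.46439 = 0.9918 bits.

0.9918 bits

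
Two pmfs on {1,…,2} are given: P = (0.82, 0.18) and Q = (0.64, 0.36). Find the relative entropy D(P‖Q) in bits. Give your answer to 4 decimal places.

D(P‖Q) = Σ p·log₂(p/q).
  0.82·log₂(0.82/0.64) = 0.29319
  0.18·log₂(0.18/0.36) = -0.18000
D(P‖Q) = 0.1132 bits.

0.1132 bits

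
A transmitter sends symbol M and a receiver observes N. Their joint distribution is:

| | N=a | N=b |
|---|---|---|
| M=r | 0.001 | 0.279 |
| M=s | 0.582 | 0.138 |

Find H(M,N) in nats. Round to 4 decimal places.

H(M,N) = −Σ p(x,y)·ln p(x,y) over all 4 cells.
  cell (r,a): −0.001·ln0.001 = 0.00691
  cell (r,b): −0.279·ln0.279 = 0.35616
  cell (s,a): −0.582·ln0.582 = 0.31503
  cell (s,b): −0.138·ln0.138 = 0.27331
Sum = 0.9514 nats.

0.9514 nats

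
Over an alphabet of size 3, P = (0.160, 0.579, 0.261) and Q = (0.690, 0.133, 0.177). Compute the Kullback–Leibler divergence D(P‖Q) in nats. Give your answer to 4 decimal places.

0.7192 nats

D(P‖Q) = Σ p·ln(p/q).
  0.160·ln(0.160/0.690) = -0.23384
  0.579·ln(0.579/0.133) = 0.85168
  0.261·ln(0.261/0.177) = 0.10136
D(P‖Q) = 0.7192 nats.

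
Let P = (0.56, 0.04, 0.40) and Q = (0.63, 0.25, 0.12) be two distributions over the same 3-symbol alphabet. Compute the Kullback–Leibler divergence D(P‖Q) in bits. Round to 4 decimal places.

0.4939 bits

D(P‖Q) = Σ p·log₂(p/q).
  0.56·log₂(0.56/0.63) = -0.09516
  0.04·log₂(0.04/0.25) = -0.10575
  0.40·log₂(0.40/0.12) = 0.69479
D(P‖Q) = 0.4939 bits.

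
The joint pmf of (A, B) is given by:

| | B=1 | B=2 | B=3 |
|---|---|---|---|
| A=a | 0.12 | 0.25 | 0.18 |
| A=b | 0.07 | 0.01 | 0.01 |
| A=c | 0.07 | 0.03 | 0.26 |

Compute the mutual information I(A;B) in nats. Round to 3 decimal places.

Marginals: p(A) = (0.5500, 0.0900, 0.3600), p(B) = (0.2600, 0.2900, 0.4500).
I(A;B) = Σ p(x,y)·ln[p(x,y)/(p(x)p(y))].
  (a,1): 0.12·ln(0.8392) = -0.0210
  (a,2): 0.25·ln(1.5674) = 0.1124
  (a,3): 0.18·ln(0.7273) = -0.0573
  (b,1): 0.07·ln(2.9915) = 0.0767
  (b,2): 0.01·ln(0.3831) = -0.0096
  (b,3): 0.01·ln(0.2469) = -0.0140
  (c,1): 0.07·ln(0.7479) = -0.0203
  (c,2): 0.03·ln(0.2874) = -0.0374
  (c,3): 0.26·ln(1.6049) = 0.1230
Sum = 0.152 nats.

0.152 nats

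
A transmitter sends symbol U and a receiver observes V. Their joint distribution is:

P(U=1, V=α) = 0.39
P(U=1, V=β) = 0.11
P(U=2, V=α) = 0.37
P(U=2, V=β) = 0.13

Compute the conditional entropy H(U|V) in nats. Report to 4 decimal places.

Chain rule: H(U|V) = H(U,V) − H(V).
Marginals: p(U) = (0.5000, 0.5000), p(V) = (0.7600, 0.2400).
H(U,V) = 1.2431 nats; H(V) = 0.5511 nats.
H(U|V) = 1.2431 − 0.5511 = 0.6920 nats.

0.6920 nats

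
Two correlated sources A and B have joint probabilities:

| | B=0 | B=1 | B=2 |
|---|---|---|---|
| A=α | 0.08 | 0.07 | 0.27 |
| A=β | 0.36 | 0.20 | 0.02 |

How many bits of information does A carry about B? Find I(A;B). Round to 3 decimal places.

0.353 bits

Marginals: p(A) = (0.4200, 0.5800), p(B) = (0.4400, 0.2700, 0.2900).
I(A;B) = H(A) + H(B) − H(A,B).
H(A) = 0.9815, H(B) = 1.5491, H(A,B) = 2.1780.
I(A;B) = 0.9815 + 1.5491 − 2.1780 = 0.353 bits.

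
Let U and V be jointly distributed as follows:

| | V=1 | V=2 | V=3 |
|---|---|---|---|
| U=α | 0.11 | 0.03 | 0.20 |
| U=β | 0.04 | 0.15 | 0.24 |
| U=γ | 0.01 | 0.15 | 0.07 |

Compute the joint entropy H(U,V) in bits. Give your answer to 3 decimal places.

H(U,V) = −Σ p(x,y)·log₂ p(x,y) over all 9 cells.
  cell (α,1): −0.11·log₂0.11 = 0.3503
  cell (α,2): −0.03·log₂0.03 = 0.1518
  cell (α,3): −0.20·log₂0.20 = 0.4644
  cell (β,1): −0.04·log₂0.04 = 0.1858
  cell (β,2): −0.15·log₂0.15 = 0.4105
  cell (β,3): −0.24·log₂0.24 = 0.4941
  cell (γ,1): −0.01·log₂0.01 = 0.0664
  cell (γ,2): −0.15·log₂0.15 = 0.4105
  cell (γ,3): −0.07·log₂0.07 = 0.2686
Sum = 2.802 bits.

2.802 bits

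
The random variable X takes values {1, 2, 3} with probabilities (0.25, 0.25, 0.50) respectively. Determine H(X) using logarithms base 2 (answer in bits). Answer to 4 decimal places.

H(X) = −Σ p·log₂ p.
  −(0.25)·log₂(0.25) = 0.50000
  −(0.25)·log₂(0.25) = 0.50000
  −(0.50)·log₂(0.50) = 0.50000
Sum: 0.50000 + 0.50000 + 0.50000 = 1.5000 bits.

1.5000 bits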